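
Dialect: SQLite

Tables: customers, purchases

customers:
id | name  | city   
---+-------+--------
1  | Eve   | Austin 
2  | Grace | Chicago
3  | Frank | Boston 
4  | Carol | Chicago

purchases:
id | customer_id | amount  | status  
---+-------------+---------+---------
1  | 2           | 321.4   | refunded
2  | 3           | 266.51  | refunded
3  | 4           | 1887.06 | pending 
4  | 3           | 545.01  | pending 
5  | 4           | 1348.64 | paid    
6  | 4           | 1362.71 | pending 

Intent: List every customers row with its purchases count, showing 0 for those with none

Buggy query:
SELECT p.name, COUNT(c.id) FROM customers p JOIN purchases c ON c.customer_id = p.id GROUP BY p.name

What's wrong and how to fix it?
Bug: An inner join excludes parents with zero children

Fix: Use LEFT JOIN so parents without children still appear (COUNT(c.id) gives 0)

Corrected query:
SELECT p.name, COUNT(c.id) FROM customers p LEFT JOIN purchases c ON c.customer_id = p.id GROUP BY p.name

Result:
name  | COUNT(c.id)
------+------------
Carol | 3          
Eve   | 0          
Frank | 2          
Grace | 1          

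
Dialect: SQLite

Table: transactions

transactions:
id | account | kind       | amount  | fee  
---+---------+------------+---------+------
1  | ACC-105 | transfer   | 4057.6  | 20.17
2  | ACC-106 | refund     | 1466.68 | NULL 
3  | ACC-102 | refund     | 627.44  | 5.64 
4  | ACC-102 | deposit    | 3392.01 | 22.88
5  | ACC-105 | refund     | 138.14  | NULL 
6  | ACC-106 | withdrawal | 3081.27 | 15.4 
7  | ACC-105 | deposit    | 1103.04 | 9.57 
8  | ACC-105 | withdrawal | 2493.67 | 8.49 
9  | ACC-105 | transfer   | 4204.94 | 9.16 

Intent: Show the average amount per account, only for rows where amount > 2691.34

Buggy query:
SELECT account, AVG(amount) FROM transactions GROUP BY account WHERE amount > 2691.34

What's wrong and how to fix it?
Bug: Row-level WHERE must come before GROUP BY in the clause order

Fix: Move the WHERE clause before GROUP BY

Corrected query:
SELECT account, AVG(amount) FROM transactions WHERE amount > 2691.34 GROUP BY account

Result:
account | AVG(amount)
--------+------------
ACC-102 | 3392.01    
ACC-105 | 4131.27    
ACC-106 | 3081.27    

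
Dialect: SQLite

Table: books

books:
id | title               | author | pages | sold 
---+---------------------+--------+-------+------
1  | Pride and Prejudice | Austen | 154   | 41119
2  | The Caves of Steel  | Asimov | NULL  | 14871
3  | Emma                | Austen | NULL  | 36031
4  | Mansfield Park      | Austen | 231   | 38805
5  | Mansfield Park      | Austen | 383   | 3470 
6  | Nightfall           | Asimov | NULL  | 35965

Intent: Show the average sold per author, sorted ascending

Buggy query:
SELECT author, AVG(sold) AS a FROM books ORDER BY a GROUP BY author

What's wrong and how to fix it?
Bug: GROUP BY must precede ORDER BY

Fix: Reorder: SELECT … FROM … GROUP BY … ORDER BY …

Corrected query:
SELECT author, AVG(sold) AS a FROM books GROUP BY author ORDER BY a

Result:
author | a       
-------+---------
Asimov | 25418   
Austen | 29856.25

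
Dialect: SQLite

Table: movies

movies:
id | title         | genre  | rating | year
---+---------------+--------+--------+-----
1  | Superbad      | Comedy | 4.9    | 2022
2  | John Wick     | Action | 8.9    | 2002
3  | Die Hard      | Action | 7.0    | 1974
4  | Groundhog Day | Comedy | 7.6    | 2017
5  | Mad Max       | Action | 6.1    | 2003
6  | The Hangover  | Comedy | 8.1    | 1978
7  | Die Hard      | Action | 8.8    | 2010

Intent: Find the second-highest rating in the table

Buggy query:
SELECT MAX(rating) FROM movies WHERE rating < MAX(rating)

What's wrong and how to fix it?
Bug: The inner MAX is an aggregate inside WHERE, which is not allowed

Fix: Put the inner MAX in a scalar subquery

Corrected query:
SELECT MAX(rating) FROM movies WHERE rating < (SELECT MAX(rating) FROM movies)

Result:
MAX(rating)
-----------
8.8        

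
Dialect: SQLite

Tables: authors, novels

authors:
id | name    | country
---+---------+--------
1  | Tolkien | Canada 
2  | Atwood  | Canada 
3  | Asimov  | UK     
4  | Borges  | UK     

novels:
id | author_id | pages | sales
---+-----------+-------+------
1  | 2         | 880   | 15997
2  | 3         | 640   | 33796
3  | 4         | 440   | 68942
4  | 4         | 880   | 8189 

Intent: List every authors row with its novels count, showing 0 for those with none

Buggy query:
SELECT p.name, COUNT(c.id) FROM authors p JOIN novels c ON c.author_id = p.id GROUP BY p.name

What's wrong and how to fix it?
Bug: An inner join excludes parents with zero children

Fix: Switch to LEFT JOIN to retain unmatched parent rows

Corrected query:
SELECT p.name, COUNT(c.id) FROM authors p LEFT JOIN novels c ON c.author_id = p.id GROUP BY p.name

Result:
name    | COUNT(c.id)
--------+------------
Asimov  | 1          
Atwood  | 1          
Borges  | 2          
Tolkien | 0          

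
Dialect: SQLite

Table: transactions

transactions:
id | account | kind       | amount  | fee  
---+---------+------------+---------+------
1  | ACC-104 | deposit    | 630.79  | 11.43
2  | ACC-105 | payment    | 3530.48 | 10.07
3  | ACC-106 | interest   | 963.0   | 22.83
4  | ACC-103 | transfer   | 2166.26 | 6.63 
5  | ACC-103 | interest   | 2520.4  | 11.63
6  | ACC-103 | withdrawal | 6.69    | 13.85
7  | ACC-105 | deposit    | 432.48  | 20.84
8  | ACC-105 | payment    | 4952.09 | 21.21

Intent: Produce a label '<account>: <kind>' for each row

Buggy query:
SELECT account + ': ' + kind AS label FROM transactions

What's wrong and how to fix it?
Bug: SQLite uses || for string concatenation; + coerces text to numbers (yielding 0)

Fix: Replace + with || to concatenate text

Corrected query:
SELECT account || ': ' || kind AS label FROM transactions

Result:
label              
-------------------
ACC-104: deposit   
ACC-105: payment   
ACC-106: interest  
ACC-103: transfer  
ACC-103: interest  
ACC-103: withdrawal
ACC-105: deposit   
ACC-105: payment   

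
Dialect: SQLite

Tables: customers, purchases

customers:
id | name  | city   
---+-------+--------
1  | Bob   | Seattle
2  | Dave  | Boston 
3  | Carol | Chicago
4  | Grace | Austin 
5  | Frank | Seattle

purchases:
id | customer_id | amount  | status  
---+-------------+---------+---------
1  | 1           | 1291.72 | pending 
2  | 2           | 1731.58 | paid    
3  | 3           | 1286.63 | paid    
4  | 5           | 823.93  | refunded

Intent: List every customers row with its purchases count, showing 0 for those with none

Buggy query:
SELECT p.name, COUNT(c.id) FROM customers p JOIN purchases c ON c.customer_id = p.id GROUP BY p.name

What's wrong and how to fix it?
Bug: INNER JOIN drops customers rows that have no matching purchases rows

Fix: Switch to LEFT JOIN to retain unmatched parent rows

Corrected query:
SELECT p.name, COUNT(c.id) FROM customers p LEFT JOIN purchases c ON c.customer_id = p.id GROUP BY p.name

Result:
name  | COUNT(c.id)
------+------------
Bob   | 1          
Carol | 1          
Dave  | 1          
Frank | 1          
Grace | 0          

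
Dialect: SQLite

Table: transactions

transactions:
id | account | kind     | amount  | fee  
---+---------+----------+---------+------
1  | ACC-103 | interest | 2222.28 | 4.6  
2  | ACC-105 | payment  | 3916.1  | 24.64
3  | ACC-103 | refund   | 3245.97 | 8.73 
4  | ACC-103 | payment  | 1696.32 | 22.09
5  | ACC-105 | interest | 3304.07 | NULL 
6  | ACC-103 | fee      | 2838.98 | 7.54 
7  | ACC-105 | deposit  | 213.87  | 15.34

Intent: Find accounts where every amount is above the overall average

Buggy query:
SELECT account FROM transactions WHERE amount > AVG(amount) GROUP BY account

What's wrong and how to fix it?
Bug: AVG() is an aggregate; it can't sit directly in WHERE

Fix: Use a subquery for AVG and a HAVING MIN(...) filter so the condition holds for every row in the group

Corrected query:
SELECT account FROM transactions GROUP BY account HAVING MIN(amount) > (SELECT AVG(amount) FROM transactions)

Result:
(no rows)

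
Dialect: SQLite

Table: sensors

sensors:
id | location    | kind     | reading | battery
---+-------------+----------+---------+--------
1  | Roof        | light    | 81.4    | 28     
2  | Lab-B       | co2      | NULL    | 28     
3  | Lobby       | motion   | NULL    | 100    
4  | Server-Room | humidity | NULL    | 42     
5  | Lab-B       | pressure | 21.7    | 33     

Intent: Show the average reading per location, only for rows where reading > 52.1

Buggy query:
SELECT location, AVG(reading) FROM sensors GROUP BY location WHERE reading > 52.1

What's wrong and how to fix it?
Bug: WHERE cannot follow GROUP BY

Fix: Place WHERE between FROM and GROUP BY

Corrected query:
SELECT location, AVG(reading) FROM sensors WHERE reading > 52.1 GROUP BY location

Result:
location | AVG(reading)
---------+-------------
Roof     | 81.4        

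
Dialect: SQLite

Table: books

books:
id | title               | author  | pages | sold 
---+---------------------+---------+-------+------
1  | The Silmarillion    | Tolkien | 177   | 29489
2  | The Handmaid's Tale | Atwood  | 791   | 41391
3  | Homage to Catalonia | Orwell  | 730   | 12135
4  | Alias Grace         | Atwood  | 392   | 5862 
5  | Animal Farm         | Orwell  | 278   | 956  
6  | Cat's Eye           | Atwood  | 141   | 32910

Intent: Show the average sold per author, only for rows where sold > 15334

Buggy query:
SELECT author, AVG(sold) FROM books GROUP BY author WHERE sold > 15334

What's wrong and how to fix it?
Bug: Row-level WHERE must come before GROUP BY in the clause order

Fix: Place WHERE between FROM and GROUP BY

Corrected query:
SELECT author, AVG(sold) FROM books WHERE sold > 15334 GROUP BY author

Result:
author  | AVG(sold)
--------+----------
Atwood  | 37150.5  
Tolkien | 29489    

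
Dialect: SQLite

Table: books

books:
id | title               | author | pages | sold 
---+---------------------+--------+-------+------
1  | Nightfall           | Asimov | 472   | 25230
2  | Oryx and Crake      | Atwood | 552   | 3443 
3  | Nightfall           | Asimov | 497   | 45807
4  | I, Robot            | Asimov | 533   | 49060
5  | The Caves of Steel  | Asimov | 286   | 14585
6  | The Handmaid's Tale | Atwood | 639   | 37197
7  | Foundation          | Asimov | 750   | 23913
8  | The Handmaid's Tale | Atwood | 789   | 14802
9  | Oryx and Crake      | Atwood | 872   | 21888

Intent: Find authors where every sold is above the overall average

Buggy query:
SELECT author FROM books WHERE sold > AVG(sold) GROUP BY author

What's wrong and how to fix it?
Bug: AVG() is an aggregate; it can't sit directly in WHERE

Fix: Compute the overall average in a scalar subquery and compare each group's MIN against it in HAVING

Corrected query:
SELECT author FROM books GROUP BY author HAVING MIN(sold) > (SELECT AVG(sold) FROM books)

Result:
(no rows)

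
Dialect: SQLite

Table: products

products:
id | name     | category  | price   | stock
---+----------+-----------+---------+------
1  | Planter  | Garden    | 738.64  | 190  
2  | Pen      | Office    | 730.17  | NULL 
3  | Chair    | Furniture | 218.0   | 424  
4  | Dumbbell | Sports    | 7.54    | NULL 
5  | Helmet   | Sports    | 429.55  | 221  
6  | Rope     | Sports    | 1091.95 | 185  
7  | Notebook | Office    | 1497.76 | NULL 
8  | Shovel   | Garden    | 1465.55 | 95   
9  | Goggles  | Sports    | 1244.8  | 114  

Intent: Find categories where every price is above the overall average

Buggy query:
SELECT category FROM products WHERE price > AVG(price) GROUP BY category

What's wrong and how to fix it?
Bug: WHERE evaluates per row before aggregation, so AVG() is unavailable

Fix: Compute the overall average in a scalar subquery and compare each group's MIN against it in HAVING

Corrected query:
SELECT category FROM products GROUP BY category HAVING MIN(price) > (SELECT AVG(price) FROM products)

Result:
(no rows)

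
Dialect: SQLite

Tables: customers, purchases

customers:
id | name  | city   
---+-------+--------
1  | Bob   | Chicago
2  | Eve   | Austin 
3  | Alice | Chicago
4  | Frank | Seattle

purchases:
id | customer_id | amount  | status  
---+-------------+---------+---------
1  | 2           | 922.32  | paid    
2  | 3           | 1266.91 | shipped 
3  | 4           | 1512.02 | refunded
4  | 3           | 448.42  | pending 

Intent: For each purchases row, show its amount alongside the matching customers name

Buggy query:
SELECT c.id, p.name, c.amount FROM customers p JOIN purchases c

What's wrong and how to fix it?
Bug: JOIN with no ON clause produces a cartesian product; every purchases row pairs with every customers row

Fix: Specify the join condition linking the foreign key to the parent id

Corrected query:
SELECT c.id, p.name, c.amount FROM customers p JOIN purchases c ON c.customer_id = p.id

Result:
id | name  | amount 
---+-------+--------
1  | Eve   | 922.32 
2  | Alice | 1266.91
3  | Frank | 1512.02
4  | Alice | 448.42 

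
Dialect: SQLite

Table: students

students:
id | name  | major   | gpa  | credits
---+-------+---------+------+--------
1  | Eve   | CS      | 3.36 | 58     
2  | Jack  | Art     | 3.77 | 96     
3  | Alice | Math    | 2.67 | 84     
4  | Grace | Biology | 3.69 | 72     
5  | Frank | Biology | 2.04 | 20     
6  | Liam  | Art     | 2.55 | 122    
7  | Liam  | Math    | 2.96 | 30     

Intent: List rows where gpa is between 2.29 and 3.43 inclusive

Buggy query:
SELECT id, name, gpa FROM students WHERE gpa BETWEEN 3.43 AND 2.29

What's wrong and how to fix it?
Bug: BETWEEN expects the lower bound first; with 3.43 AND 2.29 the range is empty

Fix: Swap the bounds so the smaller value comes first

Corrected query:
SELECT id, name, gpa FROM students WHERE gpa BETWEEN 2.29 AND 3.43

Result:
id | name  | gpa 
---+-------+-----
1  | Eve   | 3.36
3  | Alice | 2.67
6  | Liam  | 2.55
7  | Liam  | 2.96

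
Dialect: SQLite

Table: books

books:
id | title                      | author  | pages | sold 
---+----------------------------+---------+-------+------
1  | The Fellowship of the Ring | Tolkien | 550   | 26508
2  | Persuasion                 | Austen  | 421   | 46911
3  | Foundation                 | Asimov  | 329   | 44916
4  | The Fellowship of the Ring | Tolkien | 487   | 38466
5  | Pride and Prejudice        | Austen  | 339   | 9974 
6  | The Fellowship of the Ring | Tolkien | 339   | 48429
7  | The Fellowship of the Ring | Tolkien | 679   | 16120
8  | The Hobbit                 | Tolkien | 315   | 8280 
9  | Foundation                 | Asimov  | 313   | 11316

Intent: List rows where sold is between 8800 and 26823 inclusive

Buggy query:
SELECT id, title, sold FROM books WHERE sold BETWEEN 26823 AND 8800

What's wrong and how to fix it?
Bug: The bounds are reversed; BETWEEN a AND b requires a <= b to match anything

Fix: Write BETWEEN 8800 AND 26823

Corrected query:
SELECT id, title, sold FROM books WHERE sold BETWEEN 8800 AND 26823

Result:
id | title                      | sold 
---+----------------------------+------
1  | The Fellowship of the Ring | 26508
5  | Pride and Prejudice        | 9974 
7  | The Fellowship of the Ring | 16120
9  | Foundation                 | 11316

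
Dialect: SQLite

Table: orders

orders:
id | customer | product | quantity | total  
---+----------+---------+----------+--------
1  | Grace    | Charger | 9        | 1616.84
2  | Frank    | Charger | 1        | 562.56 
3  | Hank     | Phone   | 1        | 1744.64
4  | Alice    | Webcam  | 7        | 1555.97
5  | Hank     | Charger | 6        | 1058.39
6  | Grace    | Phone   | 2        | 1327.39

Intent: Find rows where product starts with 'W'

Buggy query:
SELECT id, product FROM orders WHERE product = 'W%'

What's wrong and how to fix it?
Bug: '=' compares the literal string including the % character; pattern matching needs LIKE

Fix: Use LIKE for wildcard pattern matching

Corrected query:
SELECT id, product FROM orders WHERE product LIKE 'W%'

Result:
id | product
---+--------
4  | Webcam 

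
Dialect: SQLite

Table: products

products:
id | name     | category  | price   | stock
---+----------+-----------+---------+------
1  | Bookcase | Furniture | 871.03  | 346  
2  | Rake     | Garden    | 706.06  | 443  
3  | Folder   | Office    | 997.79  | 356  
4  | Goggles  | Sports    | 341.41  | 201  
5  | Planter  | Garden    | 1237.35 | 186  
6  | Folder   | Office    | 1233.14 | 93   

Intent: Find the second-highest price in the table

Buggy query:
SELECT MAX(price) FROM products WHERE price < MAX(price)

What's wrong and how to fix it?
Bug: MAX(price) on the right of the comparison is an aggregate-in-WHERE error

Fix: Compute the overall MAX in a subquery, then take MAX of rows below it

Corrected query:
SELECT MAX(price) FROM products WHERE price < (SELECT MAX(price) FROM products)

Result:
MAX(price)
----------
1233.14   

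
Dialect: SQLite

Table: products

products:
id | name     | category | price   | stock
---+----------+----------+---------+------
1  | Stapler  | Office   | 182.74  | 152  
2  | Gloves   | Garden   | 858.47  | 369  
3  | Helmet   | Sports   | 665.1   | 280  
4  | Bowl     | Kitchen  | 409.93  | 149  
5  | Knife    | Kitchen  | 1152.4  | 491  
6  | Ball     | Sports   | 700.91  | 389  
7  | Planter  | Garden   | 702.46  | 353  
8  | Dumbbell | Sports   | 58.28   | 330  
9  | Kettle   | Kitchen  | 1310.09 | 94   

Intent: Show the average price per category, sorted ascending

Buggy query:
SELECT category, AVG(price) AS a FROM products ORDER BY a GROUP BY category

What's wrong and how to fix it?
Bug: GROUP BY must precede ORDER BY

Fix: Reorder: SELECT … FROM … GROUP BY … ORDER BY …

Corrected query:
SELECT category, AVG(price) AS a FROM products GROUP BY category ORDER BY a

Result:
category | a         
---------+-----------
Office   | 182.74    
Sports   | 474.763333
Garden   | 780.465   
Kitchen  | 957.473333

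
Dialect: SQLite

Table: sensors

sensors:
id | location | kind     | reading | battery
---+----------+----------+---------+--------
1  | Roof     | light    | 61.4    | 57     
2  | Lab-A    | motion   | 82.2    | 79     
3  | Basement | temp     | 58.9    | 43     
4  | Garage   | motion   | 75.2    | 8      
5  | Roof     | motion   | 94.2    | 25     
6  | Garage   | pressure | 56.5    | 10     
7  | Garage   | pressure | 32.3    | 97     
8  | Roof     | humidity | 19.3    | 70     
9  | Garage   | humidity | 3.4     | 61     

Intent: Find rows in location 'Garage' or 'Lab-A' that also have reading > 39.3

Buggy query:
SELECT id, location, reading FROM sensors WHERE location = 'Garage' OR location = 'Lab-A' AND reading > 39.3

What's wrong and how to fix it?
Bug: AND binds tighter than OR, so this parses as location = 'Garage' OR (location = 'Lab-A' AND reading > 39.3)

Fix: Group the OR with parentheses (or use IN), then AND the threshold

Corrected query:
SELECT id, location, reading FROM sensors WHERE (location = 'Garage' OR location = 'Lab-A') AND reading > 39.3

Result:
id | location | reading
---+----------+--------
2  | Lab-A    | 82.2   
4  | Garage   | 75.2   
6  | Garage   | 56.5   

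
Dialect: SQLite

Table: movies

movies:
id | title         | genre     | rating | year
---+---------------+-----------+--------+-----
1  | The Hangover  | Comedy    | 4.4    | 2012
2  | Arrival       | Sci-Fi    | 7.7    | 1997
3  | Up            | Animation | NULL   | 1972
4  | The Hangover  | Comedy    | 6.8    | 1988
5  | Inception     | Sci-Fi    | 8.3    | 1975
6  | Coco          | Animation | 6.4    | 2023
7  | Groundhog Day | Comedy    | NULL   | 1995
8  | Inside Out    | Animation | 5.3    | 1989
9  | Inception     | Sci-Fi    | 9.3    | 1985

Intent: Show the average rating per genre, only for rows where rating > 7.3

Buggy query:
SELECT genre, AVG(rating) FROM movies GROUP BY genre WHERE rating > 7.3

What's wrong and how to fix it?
Bug: WHERE cannot follow GROUP BY

Fix: Place WHERE between FROM and GROUP BY

Corrected query:
SELECT genre, AVG(rating) FROM movies WHERE rating > 7.3 GROUP BY genre

Result:
genre  | AVG(rating)
-------+------------
Sci-Fi | 8.433333   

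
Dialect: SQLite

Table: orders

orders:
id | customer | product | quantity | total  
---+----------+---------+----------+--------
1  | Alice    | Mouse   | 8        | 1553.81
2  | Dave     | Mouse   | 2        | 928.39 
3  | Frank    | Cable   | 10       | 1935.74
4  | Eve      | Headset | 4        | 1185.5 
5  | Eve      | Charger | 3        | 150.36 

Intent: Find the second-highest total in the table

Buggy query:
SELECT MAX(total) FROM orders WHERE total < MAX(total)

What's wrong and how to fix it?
Bug: MAX(total) on the right of the comparison is an aggregate-in-WHERE error

Fix: Put the inner MAX in a scalar subquery

Corrected query:
SELECT MAX(total) FROM orders WHERE total < (SELECT MAX(total) FROM orders)

Result:
MAX(total)
----------
1553.81   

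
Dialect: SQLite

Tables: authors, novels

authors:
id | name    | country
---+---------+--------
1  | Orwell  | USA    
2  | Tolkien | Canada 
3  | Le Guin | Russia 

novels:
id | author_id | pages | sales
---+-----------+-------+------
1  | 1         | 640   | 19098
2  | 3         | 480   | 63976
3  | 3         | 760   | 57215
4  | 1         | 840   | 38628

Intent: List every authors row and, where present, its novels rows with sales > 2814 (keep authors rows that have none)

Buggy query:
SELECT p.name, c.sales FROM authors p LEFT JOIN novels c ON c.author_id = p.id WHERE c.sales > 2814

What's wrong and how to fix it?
Bug: A WHERE condition on the right-hand table after LEFT JOIN drops unmatched parents

Fix: Move the right-table condition into the ON clause so unmatched parents are kept

Corrected query:
SELECT p.name, c.sales FROM authors p LEFT JOIN novels c ON c.author_id = p.id AND c.sales > 2814

Result:
name    | sales
--------+------
Orwell  | 19098
Orwell  | 38628
Tolkien | NULL 
Le Guin | 57215
Le Guin | 63976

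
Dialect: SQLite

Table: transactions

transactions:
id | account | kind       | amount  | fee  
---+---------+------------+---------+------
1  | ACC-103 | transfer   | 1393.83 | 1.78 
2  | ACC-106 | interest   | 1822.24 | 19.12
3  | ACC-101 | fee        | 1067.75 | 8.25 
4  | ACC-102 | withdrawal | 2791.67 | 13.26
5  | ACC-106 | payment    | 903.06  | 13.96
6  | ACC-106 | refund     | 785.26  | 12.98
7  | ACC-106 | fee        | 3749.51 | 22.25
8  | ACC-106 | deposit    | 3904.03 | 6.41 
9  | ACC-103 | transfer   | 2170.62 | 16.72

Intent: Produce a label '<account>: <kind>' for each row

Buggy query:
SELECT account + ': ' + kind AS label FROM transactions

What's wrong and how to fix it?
Bug: SQLite uses || for string concatenation; + coerces text to numbers (yielding 0)

Fix: Use the || operator for string concatenation

Corrected query:
SELECT account || ': ' || kind AS label FROM transactions

Result:
label              
-------------------
ACC-103: transfer  
ACC-106: interest  
ACC-101: fee       
ACC-102: withdrawal
ACC-106: payment   
ACC-106: refund    
ACC-106: fee       
ACC-106: deposit   
ACC-103: transfer  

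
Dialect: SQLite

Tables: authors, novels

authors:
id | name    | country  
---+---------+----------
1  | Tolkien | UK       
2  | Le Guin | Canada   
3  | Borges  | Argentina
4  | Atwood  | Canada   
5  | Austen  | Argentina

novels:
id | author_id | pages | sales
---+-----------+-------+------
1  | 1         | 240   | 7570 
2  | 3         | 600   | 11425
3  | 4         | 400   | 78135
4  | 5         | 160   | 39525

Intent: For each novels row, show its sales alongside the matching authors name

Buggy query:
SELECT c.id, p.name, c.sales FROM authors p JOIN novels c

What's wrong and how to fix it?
Bug: Missing join condition: each novels row is matched to all authors rows instead of just its own

Fix: Add ON c.author_id = p.id to the JOIN

Corrected query:
SELECT c.id, p.name, c.sales FROM authors p JOIN novels c ON c.author_id = p.id

Result:
id | name    | sales
---+---------+------
1  | Tolkien | 7570 
2  | Borges  | 11425
3  | Atwood  | 78135
4  | Austen  | 39525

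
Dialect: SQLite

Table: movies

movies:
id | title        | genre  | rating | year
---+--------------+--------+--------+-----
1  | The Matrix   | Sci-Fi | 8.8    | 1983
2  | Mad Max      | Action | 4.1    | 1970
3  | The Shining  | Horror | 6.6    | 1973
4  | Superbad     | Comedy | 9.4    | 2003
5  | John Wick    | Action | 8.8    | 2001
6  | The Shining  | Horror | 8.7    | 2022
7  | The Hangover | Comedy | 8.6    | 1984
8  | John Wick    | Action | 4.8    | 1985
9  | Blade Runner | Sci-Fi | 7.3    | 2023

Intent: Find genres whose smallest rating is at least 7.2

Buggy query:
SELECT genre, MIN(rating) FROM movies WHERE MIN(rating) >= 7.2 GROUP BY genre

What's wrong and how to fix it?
Bug: Aggregates like MIN are computed per group after WHERE runs

Fix: Use HAVING for the per-group MIN condition

Corrected query:
SELECT genre, MIN(rating) FROM movies GROUP BY genre HAVING MIN(rating) >= 7.2

Result:
genre  | MIN(rating)
-------+------------
Comedy | 8.6        
Sci-Fi | 7.3        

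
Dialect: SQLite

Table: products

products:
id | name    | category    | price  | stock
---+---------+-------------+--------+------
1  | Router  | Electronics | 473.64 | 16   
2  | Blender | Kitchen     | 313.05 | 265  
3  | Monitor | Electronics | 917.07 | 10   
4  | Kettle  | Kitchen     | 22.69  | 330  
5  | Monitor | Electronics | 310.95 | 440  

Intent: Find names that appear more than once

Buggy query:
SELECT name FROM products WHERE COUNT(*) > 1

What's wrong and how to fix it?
Bug: COUNT(*) is an aggregate and cannot be used in WHERE

Fix: Group first, then use HAVING for the count condition

Corrected query:
SELECT name FROM products GROUP BY name HAVING COUNT(*) > 1

Result:
name   
-------
Monitor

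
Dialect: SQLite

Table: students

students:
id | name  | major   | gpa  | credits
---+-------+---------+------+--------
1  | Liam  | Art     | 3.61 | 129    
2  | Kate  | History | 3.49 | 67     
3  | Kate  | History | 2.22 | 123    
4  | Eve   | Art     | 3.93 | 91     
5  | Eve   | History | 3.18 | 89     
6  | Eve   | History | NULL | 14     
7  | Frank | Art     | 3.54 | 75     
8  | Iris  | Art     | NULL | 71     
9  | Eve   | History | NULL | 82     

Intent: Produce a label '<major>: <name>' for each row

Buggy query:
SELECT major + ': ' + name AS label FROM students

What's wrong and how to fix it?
Bug: SQLite uses || for string concatenation; + coerces text to numbers (yielding 0)

Fix: Use the || operator for string concatenation

Corrected query:
SELECT major || ': ' || name AS label FROM students

Result:
label        
-------------
Art: Liam    
History: Kate
History: Kate
Art: Eve     
History: Eve 
History: Eve 
Art: Frank   
Art: Iris    
History: Eve 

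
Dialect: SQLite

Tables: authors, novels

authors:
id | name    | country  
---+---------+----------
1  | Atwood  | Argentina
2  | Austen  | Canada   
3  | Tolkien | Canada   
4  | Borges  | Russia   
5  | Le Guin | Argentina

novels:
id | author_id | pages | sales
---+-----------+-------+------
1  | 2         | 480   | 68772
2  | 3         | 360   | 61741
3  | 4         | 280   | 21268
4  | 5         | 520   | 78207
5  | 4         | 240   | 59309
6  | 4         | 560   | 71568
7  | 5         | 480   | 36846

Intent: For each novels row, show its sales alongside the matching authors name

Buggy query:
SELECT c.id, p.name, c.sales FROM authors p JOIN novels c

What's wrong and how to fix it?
Bug: JOIN with no ON clause produces a cartesian product; every novels row pairs with every authors row

Fix: Add ON c.author_id = p.id to the JOIN

Corrected query:
SELECT c.id, p.name, c.sales FROM authors p JOIN novels c ON c.author_id = p.id

Result:
id | name    | sales
---+---------+------
1  | Austen  | 68772
2  | Tolkien | 61741
3  | Borges  | 21268
4  | Le Guin | 78207
5  | Borges  | 59309
6  | Borges  | 71568
7  | Le Guin | 36846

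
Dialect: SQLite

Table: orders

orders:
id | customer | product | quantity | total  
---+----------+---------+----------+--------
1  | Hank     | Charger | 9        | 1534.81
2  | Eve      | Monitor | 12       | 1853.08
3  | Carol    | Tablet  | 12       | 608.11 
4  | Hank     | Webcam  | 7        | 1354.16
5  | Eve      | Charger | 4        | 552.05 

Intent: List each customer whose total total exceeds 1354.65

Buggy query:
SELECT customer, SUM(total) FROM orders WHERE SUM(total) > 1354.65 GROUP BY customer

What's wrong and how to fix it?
Bug: Aggregate functions cannot appear in a WHERE clause

Fix: Move the aggregate condition to a HAVING clause

Corrected query:
SELECT customer, SUM(total) FROM orders GROUP BY customer HAVING SUM(total) > 1354.65

Result:
customer | SUM(total)
---------+-----------
Eve      | 2405.13   
Hank     | 2888.97   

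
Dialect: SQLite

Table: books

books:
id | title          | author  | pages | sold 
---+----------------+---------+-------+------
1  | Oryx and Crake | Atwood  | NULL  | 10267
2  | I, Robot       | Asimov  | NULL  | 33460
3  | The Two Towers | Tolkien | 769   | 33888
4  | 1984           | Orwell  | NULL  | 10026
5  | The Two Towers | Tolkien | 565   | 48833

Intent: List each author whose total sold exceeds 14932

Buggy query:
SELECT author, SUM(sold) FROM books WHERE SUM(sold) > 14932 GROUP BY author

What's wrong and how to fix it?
Bug: Aggregate functions cannot appear in a WHERE clause

Fix: Move the aggregate condition to a HAVING clause

Corrected query:
SELECT author, SUM(sold) FROM books GROUP BY author HAVING SUM(sold) > 14932

Result:
author  | SUM(sold)
--------+----------
Asimov  | 33460    
Tolkien | 82721    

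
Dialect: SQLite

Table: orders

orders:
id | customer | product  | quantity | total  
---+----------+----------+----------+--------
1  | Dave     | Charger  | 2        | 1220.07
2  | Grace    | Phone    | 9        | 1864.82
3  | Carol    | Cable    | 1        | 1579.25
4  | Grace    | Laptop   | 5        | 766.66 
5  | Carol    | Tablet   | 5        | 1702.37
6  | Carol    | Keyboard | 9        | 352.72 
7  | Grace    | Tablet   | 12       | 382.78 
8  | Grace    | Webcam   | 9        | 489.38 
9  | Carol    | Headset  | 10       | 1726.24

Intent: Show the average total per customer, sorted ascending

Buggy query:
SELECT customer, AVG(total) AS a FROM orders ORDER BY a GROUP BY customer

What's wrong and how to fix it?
Bug: ORDER BY appears before GROUP BY; SQL clause order requires GROUP BY first

Fix: Move ORDER BY to the end, after GROUP BY

Corrected query:
SELECT customer, AVG(total) AS a FROM orders GROUP BY customer ORDER BY a

Result:
customer | a       
---------+---------
Grace    | 875.91  
Dave     | 1220.07 
Carol    | 1340.145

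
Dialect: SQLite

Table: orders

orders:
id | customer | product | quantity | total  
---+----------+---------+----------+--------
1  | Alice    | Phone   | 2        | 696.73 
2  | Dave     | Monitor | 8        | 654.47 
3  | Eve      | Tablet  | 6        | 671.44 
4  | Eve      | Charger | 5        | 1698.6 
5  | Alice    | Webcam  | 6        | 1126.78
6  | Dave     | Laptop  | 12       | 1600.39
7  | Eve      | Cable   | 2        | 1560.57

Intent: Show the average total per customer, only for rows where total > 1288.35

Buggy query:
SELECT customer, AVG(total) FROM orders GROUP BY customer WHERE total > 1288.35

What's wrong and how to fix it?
Bug: WHERE cannot follow GROUP BY

Fix: Move the WHERE clause before GROUP BY

Corrected query:
SELECT customer, AVG(total) FROM orders WHERE total > 1288.35 GROUP BY customer

Result:
customer | AVG(total)
---------+-----------
Dave     | 1600.39   
Eve      | 1629.585  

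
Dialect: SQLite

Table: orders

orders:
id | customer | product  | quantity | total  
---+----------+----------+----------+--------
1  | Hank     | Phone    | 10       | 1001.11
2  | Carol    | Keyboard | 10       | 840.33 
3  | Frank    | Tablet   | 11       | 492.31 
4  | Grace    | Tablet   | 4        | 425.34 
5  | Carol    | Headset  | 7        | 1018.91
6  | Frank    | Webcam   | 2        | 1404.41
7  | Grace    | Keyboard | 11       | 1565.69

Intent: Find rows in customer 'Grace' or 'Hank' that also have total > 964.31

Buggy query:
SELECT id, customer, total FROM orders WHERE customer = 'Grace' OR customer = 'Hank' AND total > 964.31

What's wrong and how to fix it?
Bug: AND binds tighter than OR, so this parses as customer = 'Grace' OR (customer = 'Hank' AND total > 964.31)

Fix: Group the OR with parentheses (or use IN), then AND the threshold

Corrected query:
SELECT id, customer, total FROM orders WHERE (customer = 'Grace' OR customer = 'Hank') AND total > 964.31

Result:
id | customer | total  
---+----------+--------
1  | Hank     | 1001.11
7  | Grace    | 1565.69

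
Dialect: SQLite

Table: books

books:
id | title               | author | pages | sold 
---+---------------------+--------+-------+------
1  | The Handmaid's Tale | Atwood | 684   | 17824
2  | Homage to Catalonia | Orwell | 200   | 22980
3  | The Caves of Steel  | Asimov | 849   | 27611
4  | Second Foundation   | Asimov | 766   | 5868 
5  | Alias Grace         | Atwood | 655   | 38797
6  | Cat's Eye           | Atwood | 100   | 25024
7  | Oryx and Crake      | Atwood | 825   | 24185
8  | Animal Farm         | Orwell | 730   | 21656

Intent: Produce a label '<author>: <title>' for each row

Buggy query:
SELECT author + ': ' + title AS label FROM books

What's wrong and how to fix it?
Bug: '+' is numeric addition; on text columns SQLite converts them to 0 instead of concatenating

Fix: Replace + with || to concatenate text

Corrected query:
SELECT author || ': ' || title AS label FROM books

Result:
label                      
---------------------------
Atwood: The Handmaid's Tale
Orwell: Homage to Catalonia
Asimov: The Caves of Steel 
Asimov: Second Foundation  
Atwood: Alias Grace        
Atwood: Cat's Eye          
Atwood: Oryx and Crake     
Orwell: Animal Farm        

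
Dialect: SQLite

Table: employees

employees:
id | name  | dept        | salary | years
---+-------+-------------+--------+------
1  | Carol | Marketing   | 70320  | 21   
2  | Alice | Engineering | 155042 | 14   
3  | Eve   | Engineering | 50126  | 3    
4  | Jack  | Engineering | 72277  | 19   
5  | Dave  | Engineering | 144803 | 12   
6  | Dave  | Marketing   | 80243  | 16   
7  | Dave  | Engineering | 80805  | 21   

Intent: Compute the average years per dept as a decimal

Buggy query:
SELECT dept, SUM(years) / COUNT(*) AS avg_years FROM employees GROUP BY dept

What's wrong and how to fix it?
Bug: Both operands are integers, so '/' performs integer division and truncates

Fix: Cast one side to REAL so the division keeps the fractional part

Corrected query:
SELECT dept, SUM(years) * 1.0 / COUNT(*) AS avg_years FROM employees GROUP BY dept

Result:
dept        | avg_years
------------+----------
Engineering | 13.8     
Marketing   | 18.5     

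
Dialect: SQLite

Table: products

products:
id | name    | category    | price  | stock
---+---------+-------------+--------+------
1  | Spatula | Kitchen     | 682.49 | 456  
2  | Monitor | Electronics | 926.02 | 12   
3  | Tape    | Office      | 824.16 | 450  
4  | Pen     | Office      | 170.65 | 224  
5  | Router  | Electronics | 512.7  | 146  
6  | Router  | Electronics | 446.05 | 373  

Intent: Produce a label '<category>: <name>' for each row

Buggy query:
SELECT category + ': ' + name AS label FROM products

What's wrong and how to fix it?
Bug: '+' is numeric addition; on text columns SQLite converts them to 0 instead of concatenating

Fix: Replace + with || to concatenate text

Corrected query:
SELECT category || ': ' || name AS label FROM products

Result:
label               
--------------------
Kitchen: Spatula    
Electronics: Monitor
Office: Tape        
Office: Pen         
Electronics: Router 
Electronics: Router 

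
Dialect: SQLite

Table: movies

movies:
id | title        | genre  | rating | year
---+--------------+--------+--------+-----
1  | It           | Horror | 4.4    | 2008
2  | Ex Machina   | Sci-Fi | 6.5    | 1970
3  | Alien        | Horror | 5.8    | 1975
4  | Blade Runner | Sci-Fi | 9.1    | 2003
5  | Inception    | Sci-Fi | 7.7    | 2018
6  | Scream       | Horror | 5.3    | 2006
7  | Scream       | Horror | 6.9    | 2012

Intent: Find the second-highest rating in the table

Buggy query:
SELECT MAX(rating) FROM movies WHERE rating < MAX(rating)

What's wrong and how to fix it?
Bug: The inner MAX is an aggregate inside WHERE, which is not allowed

Fix: Compute the overall MAX in a subquery, then take MAX of rows below it

Corrected query:
SELECT MAX(rating) FROM movies WHERE rating < (SELECT MAX(rating) FROM movies)

Result:
MAX(rating)
-----------
7.7        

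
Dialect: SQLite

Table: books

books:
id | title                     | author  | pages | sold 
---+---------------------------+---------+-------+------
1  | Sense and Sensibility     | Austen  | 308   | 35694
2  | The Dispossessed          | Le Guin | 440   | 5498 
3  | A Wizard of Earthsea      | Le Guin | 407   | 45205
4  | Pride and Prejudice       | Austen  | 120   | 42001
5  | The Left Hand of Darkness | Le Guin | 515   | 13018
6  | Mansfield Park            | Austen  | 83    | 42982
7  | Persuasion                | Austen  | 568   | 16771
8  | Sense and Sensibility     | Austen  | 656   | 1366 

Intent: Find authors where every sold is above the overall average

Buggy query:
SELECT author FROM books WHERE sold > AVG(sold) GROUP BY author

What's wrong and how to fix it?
Bug: AVG() is an aggregate; it can't sit directly in WHERE

Fix: Use a subquery for AVG and a HAVING MIN(...) filter so the condition holds for every row in the group

Corrected query:
SELECT author FROM books GROUP BY author HAVING MIN(sold) > (SELECT AVG(sold) FROM books)

Result:
(no rows)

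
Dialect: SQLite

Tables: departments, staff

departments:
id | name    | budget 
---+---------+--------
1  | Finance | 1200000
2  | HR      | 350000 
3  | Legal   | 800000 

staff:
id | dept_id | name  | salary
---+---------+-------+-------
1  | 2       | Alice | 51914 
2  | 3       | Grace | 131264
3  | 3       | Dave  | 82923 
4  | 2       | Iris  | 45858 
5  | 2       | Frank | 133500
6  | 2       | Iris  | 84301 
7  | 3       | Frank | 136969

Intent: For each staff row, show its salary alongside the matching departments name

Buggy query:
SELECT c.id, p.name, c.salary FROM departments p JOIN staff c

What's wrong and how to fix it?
Bug: JOIN with no ON clause produces a cartesian product; every staff row pairs with every departments row

Fix: Add ON c.dept_id = p.id to the JOIN

Corrected query:
SELECT c.id, p.name, c.salary FROM departments p JOIN staff c ON c.dept_id = p.id

Result:
id | name  | salary
---+-------+-------
1  | HR    | 51914 
2  | Legal | 131264
3  | Legal | 82923 
4  | HR    | 45858 
5  | HR    | 133500
6  | HR    | 84301 
7  | Legal | 136969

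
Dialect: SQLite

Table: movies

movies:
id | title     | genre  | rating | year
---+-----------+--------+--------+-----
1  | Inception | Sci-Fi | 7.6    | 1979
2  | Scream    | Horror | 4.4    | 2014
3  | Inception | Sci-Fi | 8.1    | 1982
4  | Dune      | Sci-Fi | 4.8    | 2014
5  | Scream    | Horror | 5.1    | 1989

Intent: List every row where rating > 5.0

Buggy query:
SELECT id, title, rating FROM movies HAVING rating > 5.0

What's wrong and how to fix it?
Bug: HAVING filters the output of aggregation, but this query has no GROUP BY and no aggregate functions, so SQLite rejects it (HAVING clause on a non-aggregate query); the condition here is per row

Fix: Replace HAVING with WHERE since the condition applies to individual rows

Corrected query:
SELECT id, title, rating FROM movies WHERE rating > 5.0

Result:
id | title     | rating
---+-----------+-------
1  | Inception | 7.6   
3  | Inception | 8.1   
5  | Scream    | 5.1   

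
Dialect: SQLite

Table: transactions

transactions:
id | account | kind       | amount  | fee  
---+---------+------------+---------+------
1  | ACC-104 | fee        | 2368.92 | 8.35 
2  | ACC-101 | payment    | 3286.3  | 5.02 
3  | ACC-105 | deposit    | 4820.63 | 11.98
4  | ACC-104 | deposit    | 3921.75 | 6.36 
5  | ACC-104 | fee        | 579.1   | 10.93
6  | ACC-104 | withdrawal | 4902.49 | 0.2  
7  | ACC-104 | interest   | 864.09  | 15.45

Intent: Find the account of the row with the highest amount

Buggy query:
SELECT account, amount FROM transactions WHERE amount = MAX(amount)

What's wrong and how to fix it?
Bug: WHERE is evaluated per row; an aggregate over the whole table isn't defined there

Fix: Use a subquery: WHERE amount = (SELECT MAX(amount) FROM transactions)

Corrected query:
SELECT account, amount FROM transactions WHERE amount = (SELECT MAX(amount) FROM transactions)

Result:
account | amount 
--------+--------
ACC-104 | 4902.49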